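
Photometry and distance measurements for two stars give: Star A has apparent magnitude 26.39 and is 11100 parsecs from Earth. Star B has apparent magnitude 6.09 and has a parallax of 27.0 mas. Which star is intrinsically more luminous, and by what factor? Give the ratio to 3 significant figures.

Star B is more luminous, by a factor of 1470.

Star A: M = m − 5 log₁₀ d + 5 = 26.39 − 5·4.0453 + 5 = 11.163
Star B: p = 27.0 mas = 0.0270″ → d = 1/p = 37.04 pc
Star B: M = m − 5 log₁₀ d + 5 = 6.09 − 5·1.5686 + 5 = 3.247
ΔM = M_A − M_B = 11.163 − (3.247) = 7.917; smaller M is more luminous → Star B.
L ratio = 10^(0.4 |ΔM|) = 10^3.167 = 1468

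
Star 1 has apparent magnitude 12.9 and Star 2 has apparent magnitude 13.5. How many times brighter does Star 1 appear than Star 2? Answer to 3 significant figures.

Magnitude difference = -0.6
Flux ratio = 10^(−0.4 Δm) = 10^(−0.4 × -0.6) = 10^0.240 = 1.738

1.74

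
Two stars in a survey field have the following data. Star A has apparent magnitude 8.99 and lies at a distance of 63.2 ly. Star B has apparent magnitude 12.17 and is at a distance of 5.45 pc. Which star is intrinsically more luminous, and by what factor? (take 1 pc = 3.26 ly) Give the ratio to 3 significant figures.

Star A is more luminous, by a factor of 237.

Star A: d = 63.2 ly / 3.26 = 19.39 pc
Star A: M = m − 5 log₁₀ d + 5 = 8.99 − 5·1.2875 + 5 = 7.553
Star B: M = m − 5 log₁₀ d + 5 = 12.17 − 5·0.7364 + 5 = 13.488
ΔM = M_A − M_B = 7.553 − (13.488) = -5.936; smaller M is more luminous → Star A.
L ratio = 10^(0.4 |ΔM|) = 10^2.374 = 236.7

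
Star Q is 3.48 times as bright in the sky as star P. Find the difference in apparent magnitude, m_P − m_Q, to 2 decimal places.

m_P − m_Q ≈ 1.35

Pogson: Δm = −2.5 log₁₀(ratio) = −2.5 log₁₀(3.48) = −2.5 × 0.5416 = -1.354
Star Q is brighter so has the smaller magnitude: m_P − m_Q is positive.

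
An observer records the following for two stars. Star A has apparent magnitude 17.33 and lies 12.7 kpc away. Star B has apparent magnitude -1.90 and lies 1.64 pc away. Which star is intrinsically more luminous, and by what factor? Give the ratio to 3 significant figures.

Star A: d = 12.7 kpc = 12700 pc
Star A: M = m − 5 log₁₀ d + 5 = 17.33 − 5·4.1038 + 5 = 1.811
Star B: M = m − 5 log₁₀ d + 5 = -1.90 − 5·0.2148 + 5 = 2.026
ΔM = M_A − M_B = 1.811 − (2.026) = -0.215; smaller M is more luminous → Star A.
L ratio = 10^(0.4 |ΔM|) = 10^0.086 = 1.219

Star A is more luminous, by a factor of 1.22.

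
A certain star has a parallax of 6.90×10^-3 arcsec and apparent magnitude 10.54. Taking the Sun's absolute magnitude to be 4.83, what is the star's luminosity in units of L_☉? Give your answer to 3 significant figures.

L/L_☉ ≈ 1.09

d = 1/p = 1/6.90×10^-3″ = 144.9 pc
M = m − 5 log₁₀ d + 5 = 10.54 − 5·2.1612 + 5 = 4.734
M − M_☉ = 4.734 − 4.83 = -0.096
L/L_☉ = 10^(−0.4 × -0.096) = 1.092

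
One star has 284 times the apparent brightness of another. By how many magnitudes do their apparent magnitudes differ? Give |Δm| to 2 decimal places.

|Δm| ≈ 6.13

Pogson: Δm = −2.5 log₁₀(ratio) = −2.5 log₁₀(284) = −2.5 × 2.4533 = -6.133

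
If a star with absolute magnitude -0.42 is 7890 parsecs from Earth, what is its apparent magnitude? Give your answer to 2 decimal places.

m ≈ 14.07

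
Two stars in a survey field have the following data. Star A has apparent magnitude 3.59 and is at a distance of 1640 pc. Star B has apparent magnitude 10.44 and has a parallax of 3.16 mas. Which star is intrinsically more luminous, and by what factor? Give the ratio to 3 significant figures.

Star A is more luminous, by a factor of 14800.

Star A: M = m − 5 log₁₀ d + 5 = 3.59 − 5·3.2148 + 5 = -7.484
Star B: p = 3.16 mas = 3.16×10^-3″ → d = 1/p = 316.5 pc
Star B: M = m − 5 log₁₀ d + 5 = 10.44 − 5·2.5003 + 5 = 2.938
ΔM = M_A − M_B = -7.484 − (2.938) = -10.423; smaller M is more luminous → Star A.
L ratio = 10^(0.4 |ΔM|) = 10^4.169 = 14760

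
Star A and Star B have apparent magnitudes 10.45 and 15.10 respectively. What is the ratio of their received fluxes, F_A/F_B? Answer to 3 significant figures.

Δm = 10.45 − (15.10) = -4.65
Flux ratio = 10^(−0.4 Δm) = 10^(−0.4 × -4.65) = 10^1.860 = 72.44

F_A/F_B ≈ 72.4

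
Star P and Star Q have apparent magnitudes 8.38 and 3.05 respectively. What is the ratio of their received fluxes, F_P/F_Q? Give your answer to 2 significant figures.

F_P/F_Q ≈ 7.4×10^-3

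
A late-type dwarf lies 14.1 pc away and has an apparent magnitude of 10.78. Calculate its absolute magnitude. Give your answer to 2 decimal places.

M ≈ 10.03

5 log₁₀(d/10 pc) = 5 log₁₀(14.10) − 5 = 0.746
M = m − 5 log₁₀(d/10) = 10.78 − 0.746 = 10.034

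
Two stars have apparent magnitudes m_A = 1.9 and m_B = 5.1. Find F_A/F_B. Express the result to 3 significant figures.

Magnitude difference = -3.2
Flux ratio = 10^(−0.4 Δm) = 10^(−0.4 × -3.2) = 10^1.280 = 19.05

F_A/F_B ≈ 19.1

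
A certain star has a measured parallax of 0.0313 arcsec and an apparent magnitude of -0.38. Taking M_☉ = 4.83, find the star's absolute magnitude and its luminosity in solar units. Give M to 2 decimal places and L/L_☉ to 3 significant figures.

M ≈ -2.90; L/L_☉ ≈ 1240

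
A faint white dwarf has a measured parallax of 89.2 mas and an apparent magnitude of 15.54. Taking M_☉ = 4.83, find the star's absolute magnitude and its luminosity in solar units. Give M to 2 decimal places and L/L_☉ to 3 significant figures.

M ≈ 15.29; L/L_☉ ≈ 6.54×10^-5

d = 1/p = 1000/89.2 mas = 11.21 pc
M = m − 5 log₁₀ d + 5 = 15.54 − 5·1.0496 + 5 = 15.292
M − M_☉ = 15.292 − 4.83 = 10.462
L/L_☉ = 10^(−0.4 × 10.462) = 6.535×10^-5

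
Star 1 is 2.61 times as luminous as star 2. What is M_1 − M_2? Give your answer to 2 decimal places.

M_1 − M_2 ≈ -1.04

Pogson: ΔM = −2.5 log₁₀(ratio) = −2.5 log₁₀(2.61) = −2.5 × 0.4166 = -1.042
Star 1 is brighter, so it has the smaller magnitude: the difference is negative.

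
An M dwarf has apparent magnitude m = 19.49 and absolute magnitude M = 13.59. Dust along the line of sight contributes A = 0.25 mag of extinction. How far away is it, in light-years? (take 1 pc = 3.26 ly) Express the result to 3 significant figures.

d ≈ 440 ly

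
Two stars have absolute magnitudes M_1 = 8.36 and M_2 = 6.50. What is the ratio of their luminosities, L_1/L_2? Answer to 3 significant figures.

L_1/L_2 ≈ 0.180

ΔM = M_1 − M_2 = 1.86
L_1/L_2 = 10^(−0.4 ΔM) = 10^-0.744 = 0.1803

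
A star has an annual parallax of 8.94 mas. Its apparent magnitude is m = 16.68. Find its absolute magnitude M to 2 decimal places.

p = 8.94 mas = 8.94×10^-3″ → d = 1/p = 111.9 pc
5 log₁₀(d/10 pc) = 5 log₁₀(111.9) − 5 = 5.243
M = m − 5 log₁₀(d/10) = 16.68 − 5.243 = 11.437

M ≈ 11.44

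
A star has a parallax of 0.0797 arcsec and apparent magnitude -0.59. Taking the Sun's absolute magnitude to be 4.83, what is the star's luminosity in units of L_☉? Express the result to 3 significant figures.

d = 1/p = 1/0.0797″ = 12.55 pc
M = m − 5 log₁₀ d + 5 = -0.59 − 5·1.0985 + 5 = -1.083
M − M_☉ = -1.083 − 4.83 = -5.913
L/L_☉ = 10^(−0.4 × -5.913) = 231.8

L/L_☉ ≈ 232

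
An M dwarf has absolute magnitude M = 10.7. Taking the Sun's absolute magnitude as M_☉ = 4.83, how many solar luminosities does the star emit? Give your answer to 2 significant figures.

M − M_☉ = 10.7 − 4.83 = 5.870
L/L_☉ = 10^(−0.4 (M − M_☉)) = 10^-2.348 = 4.487×10^-3

L/L_☉ ≈ 4.5×10^-3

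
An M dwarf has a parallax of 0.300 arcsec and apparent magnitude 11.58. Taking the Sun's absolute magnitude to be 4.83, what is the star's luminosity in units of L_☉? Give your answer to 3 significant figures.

d = 1/p = 1/0.300″ = 3.333 pc
M = m − 5 log₁₀ d + 5 = 11.58 − 5·0.5229 + 5 = 13.966
M − M_☉ = 13.966 − 4.83 = 9.136
L/L_☉ = 10^(−0.4 × 9.136) = 2.217×10^-4

L/L_☉ ≈ 2.22×10^-4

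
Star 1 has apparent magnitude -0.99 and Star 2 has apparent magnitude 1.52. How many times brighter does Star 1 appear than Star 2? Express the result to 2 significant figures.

10

Δm = -0.99 − (1.52) = -2.51
Flux ratio = 10^(−0.4 Δm) = 10^(−0.4 × -2.51) = 10^1.004 = 10.09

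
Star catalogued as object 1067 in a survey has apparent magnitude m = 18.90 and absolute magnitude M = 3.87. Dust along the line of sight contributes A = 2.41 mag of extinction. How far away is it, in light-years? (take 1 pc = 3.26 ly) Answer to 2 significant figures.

d ≈ 11000 ly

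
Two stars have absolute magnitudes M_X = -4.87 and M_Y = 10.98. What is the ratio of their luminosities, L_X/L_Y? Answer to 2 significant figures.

ΔM = M_X − M_Y = -15.85
L_X/L_Y = 10^(−0.4 ΔM) = 10^6.340 = 2.188×10^6

L_X/L_Y ≈ 2.2×10^6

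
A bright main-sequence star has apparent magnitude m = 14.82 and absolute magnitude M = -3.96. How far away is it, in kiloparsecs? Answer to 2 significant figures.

Distance modulus: m − M = 14.82 − (-3.96) = 18.780
m − M = 5 log₁₀ d − 5
log₁₀ d = (m − M)/5 + 1 = 4.7560
d = 10^4.7560 = 57020 pc
= 57.02 kpc

d ≈ 57 kpc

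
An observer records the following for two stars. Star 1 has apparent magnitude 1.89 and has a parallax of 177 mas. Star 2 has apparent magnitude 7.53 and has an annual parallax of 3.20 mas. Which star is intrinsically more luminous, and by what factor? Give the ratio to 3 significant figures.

Star 2 is more luminous, by a factor of 17.0.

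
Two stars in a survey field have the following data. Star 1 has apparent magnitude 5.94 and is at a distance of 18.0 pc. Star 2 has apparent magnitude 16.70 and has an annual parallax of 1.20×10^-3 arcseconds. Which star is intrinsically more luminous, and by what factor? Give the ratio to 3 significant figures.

Star 1 is more luminous, by a factor of 9.40.

Star 1: M = m − 5 log₁₀ d + 5 = 5.94 − 5·1.2553 + 5 = 4.664
Star 2: d = 1/p = 1/1.20×10^-3″ = 833.3 pc
Star 2: M = m − 5 log₁₀ d + 5 = 16.70 − 5·2.9208 + 5 = 7.096
ΔM = M_1 − M_2 = 4.664 − (7.096) = -2.432; smaller M is more luminous → Star 1.
L ratio = 10^(0.4 |ΔM|) = 10^0.973 = 9.395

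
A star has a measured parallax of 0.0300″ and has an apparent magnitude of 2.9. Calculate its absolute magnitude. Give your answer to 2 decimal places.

d = 1/p = 1/0.0300″ = 33.33 pc
5 log₁₀(d/10 pc) = 5 log₁₀(33.33) − 5 = 2.614
M = m − 5 log₁₀(d/10) = 2.9 − 2.614 = 0.286

M ≈ 0.29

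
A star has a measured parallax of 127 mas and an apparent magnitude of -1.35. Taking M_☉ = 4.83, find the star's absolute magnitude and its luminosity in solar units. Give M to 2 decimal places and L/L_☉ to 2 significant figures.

M ≈ -0.83; L/L_☉ ≈ 180

d = 1/p = 1000/127 mas = 7.874 pc
M = m − 5 log₁₀ d + 5 = -1.35 − 5·0.8962 + 5 = -0.831
M − M_☉ = -0.831 − 4.83 = -5.661
L/L_☉ = 10^(−0.4 × -5.661) = 183.8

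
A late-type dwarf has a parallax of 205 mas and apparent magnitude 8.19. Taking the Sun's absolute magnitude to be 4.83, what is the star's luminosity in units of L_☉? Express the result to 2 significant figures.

d = 1/p = 1000/205 mas = 4.878 pc
M = m − 5 log₁₀ d + 5 = 8.19 − 5·0.6882 + 5 = 9.749
M − M_☉ = 9.749 − 4.83 = 4.919
L/L_☉ = 10^(−0.4 × 4.919) = 0.01078

L/L_☉ ≈ 0.011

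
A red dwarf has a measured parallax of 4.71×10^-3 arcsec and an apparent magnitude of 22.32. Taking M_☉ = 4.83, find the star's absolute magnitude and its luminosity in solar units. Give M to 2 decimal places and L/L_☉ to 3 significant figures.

d = 1/p = 1/4.71×10^-3″ = 212.3 pc
M = m − 5 log₁₀ d + 5 = 22.32 − 5·2.3270 + 5 = 15.685
M − M_☉ = 15.685 − 4.83 = 10.855
L/L_☉ = 10^(−0.4 × 10.855) = 4.549×10^-5

M ≈ 15.69; L/L_☉ ≈ 4.55×10^-5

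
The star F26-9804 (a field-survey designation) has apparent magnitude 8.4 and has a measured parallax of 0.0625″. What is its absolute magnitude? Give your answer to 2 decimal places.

d = 1/p = 1/0.0625″ = 16.00 pc
5 log₁₀(d/10 pc) = 5 log₁₀(16.00) − 5 = 1.021
M = m − 5 log₁₀(d/10) = 8.4 − 1.021 = 7.379

M ≈ 7.38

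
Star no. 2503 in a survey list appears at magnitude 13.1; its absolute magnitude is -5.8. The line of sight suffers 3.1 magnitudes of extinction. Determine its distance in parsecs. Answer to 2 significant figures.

m − M = 5 log₁₀(d/10 pc) + A  ⇒  13.1 − (-5.8) − 3.1 = 5 log₁₀(d/10)
15.800 = 5 log₁₀(d/10)
log₁₀ d = (m − M − A)/5 + 1 = 4.1600
d = 10^4.1600 = 14450 pc

d ≈ 14000 pc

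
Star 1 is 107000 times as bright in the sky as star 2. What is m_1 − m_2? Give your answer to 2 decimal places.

Pogson: Δm = −2.5 log₁₀(ratio) = −2.5 log₁₀(107000) = −2.5 × 5.0294 = -12.573
Star 1 is brighter, so it has the smaller magnitude: the difference is negative.

m_1 − m_2 ≈ -12.57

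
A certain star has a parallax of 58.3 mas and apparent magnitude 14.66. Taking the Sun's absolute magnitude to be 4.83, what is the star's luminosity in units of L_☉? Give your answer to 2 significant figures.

L/L_☉ ≈ 3.4×10^-4

d = 1/p = 1000/58.3 mas = 17.15 pc
M = m − 5 log₁₀ d + 5 = 14.66 − 5·1.2343 + 5 = 13.488
M − M_☉ = 13.488 − 4.83 = 8.658
L/L_☉ = 10^(−0.4 × 8.658) = 3.441×10^-4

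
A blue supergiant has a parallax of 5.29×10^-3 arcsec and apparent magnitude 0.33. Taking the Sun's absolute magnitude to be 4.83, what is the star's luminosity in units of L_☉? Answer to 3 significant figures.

d = 1/p = 1/5.29×10^-3″ = 189.0 pc
M = m − 5 log₁₀ d + 5 = 0.33 − 5·2.2765 + 5 = -6.053
M − M_☉ = -6.053 − 4.83 = -10.883
L/L_☉ = 10^(−0.4 × -10.883) = 22550

L/L_☉ ≈ 22500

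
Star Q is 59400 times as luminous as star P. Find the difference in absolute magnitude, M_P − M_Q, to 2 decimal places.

M_P − M_Q ≈ 11.93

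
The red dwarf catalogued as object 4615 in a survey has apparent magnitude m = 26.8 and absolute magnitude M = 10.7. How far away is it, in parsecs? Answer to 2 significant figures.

Distance modulus: m − M = 26.8 − (10.7) = 16.100
m − M = 5 log₁₀ d − 5
log₁₀ d = (m − M)/5 + 1 = 4.2200
d = 10^4.2200 = 16600 pc

d ≈ 17000 pc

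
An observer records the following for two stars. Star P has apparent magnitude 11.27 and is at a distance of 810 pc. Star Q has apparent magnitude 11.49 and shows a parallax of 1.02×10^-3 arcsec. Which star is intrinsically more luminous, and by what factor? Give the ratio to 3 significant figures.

Star Q is more luminous, by a factor of 1.20.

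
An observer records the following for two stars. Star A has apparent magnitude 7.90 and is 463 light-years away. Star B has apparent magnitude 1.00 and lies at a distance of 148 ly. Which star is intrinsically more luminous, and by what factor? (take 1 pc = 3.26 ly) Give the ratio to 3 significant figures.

Star A: d = 463 ly / 3.26 = 142.0 pc
Star A: M = m − 5 log₁₀ d + 5 = 7.90 − 5·2.1524 + 5 = 2.138
Star B: d = 148 ly / 3.26 = 45.40 pc
Star B: M = m − 5 log₁₀ d + 5 = 1.00 − 5·1.6570 + 5 = -2.285
ΔM = M_A − M_B = 2.138 − (-2.285) = 4.423; smaller M is more luminous → Star B.
L ratio = 10^(0.4 |ΔM|) = 10^1.769 = 58.80

Star B is more luminous, by a factor of 58.8.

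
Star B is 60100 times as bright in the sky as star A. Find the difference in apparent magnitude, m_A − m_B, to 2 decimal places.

Pogson: Δm = −2.5 log₁₀(ratio) = −2.5 log₁₀(60100) = −2.5 × 4.7789 = -11.947
Star B is brighter so has the smaller magnitude: m_A − m_B is positive.

m_A − m_B ≈ 11.95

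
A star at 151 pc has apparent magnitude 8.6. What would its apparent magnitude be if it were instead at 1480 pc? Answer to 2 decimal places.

m ≈ 13.56

Flux ∝ 1/d², so Δm = 5 log₁₀(d₂/d₁) = 5 log₁₀(1480/151) = 4.956
m₂ = m₁ + Δm = 8.6 + (4.956) = 13.556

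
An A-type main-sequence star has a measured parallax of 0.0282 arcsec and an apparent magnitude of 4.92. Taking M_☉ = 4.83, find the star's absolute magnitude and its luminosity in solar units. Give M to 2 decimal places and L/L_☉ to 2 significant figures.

d = 1/p = 1/0.0282″ = 35.46 pc
M = m − 5 log₁₀ d + 5 = 4.92 − 5·1.5498 + 5 = 2.171
M − M_☉ = 2.171 − 4.83 = -2.659
L/L_☉ = 10^(−0.4 × -2.659) = 11.57

M ≈ 2.17; L/L_☉ ≈ 12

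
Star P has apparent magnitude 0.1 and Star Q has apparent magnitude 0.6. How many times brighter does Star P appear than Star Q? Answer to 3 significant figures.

1.58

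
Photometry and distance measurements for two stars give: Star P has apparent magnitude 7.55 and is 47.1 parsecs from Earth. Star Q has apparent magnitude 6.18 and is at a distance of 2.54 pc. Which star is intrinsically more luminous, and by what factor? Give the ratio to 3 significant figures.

Star P: M = m − 5 log₁₀ d + 5 = 7.55 − 5·1.6730 + 5 = 4.185
Star Q: M = m − 5 log₁₀ d + 5 = 6.18 − 5·0.4048 + 5 = 9.156
ΔM = M_P − M_Q = 4.185 − (9.156) = -4.971; smaller M is more luminous → Star P.
L ratio = 10^(0.4 |ΔM|) = 10^1.988 = 97.36

Star P is more luminous, by a factor of 97.4.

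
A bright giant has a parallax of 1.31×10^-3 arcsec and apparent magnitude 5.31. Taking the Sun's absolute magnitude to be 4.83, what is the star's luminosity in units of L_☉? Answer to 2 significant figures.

d = 1/p = 1/1.31×10^-3″ = 763.4 pc
M = m − 5 log₁₀ d + 5 = 5.31 − 5·2.8827 + 5 = -4.104
M − M_☉ = -4.104 − 4.83 = -8.934
L/L_☉ = 10^(−0.4 × -8.934) = 3745

L/L_☉ ≈ 3700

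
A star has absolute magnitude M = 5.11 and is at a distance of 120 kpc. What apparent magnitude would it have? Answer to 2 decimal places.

d = 120 kpc = 120000 pc
m = M + 5 log₁₀ d − 5 = 5.11 + 5·5.0792 − 5 = 25.506

m ≈ 25.51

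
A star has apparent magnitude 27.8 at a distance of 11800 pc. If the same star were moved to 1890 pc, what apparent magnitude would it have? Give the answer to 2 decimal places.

Flux ∝ 1/d², so Δm = 5 log₁₀(d₂/d₁) = 5 log₁₀(1890/11800) = -3.977
m₂ = m₁ + Δm = 27.8 + (-3.977) = 23.823

m ≈ 23.82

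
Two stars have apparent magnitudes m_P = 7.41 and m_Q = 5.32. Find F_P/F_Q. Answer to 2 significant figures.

F_P/F_Q ≈ 0.15

Δm = 7.41 − (5.32) = 2.09
Flux ratio = 10^(−0.4 Δm) = 10^(−0.4 × 2.09) = 10^-0.836 = 0.1459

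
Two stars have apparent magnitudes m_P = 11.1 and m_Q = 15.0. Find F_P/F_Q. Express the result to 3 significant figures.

F_P/F_Q ≈ 36.3

Magnitude difference = -3.9
Flux ratio = 10^(−0.4 Δm) = 10^(−0.4 × -3.9) = 10^1.560 = 36.31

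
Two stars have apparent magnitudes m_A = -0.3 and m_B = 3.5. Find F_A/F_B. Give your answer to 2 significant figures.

F_A/F_B ≈ 33

Δm = -0.3 − (3.5) = -3.8
Flux ratio = 10^(−0.4 Δm) = 10^(−0.4 × -3.8) = 10^1.520 = 33.11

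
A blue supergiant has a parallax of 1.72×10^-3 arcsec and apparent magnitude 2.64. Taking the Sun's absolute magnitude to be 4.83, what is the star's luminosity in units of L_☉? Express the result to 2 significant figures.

L/L_☉ ≈ 25000

d = 1/p = 1/1.72×10^-3″ = 581.4 pc
M = m − 5 log₁₀ d + 5 = 2.64 − 5·2.7645 + 5 = -6.182
M − M_☉ = -6.182 − 4.83 = -11.012
L/L_☉ = 10^(−0.4 × -11.012) = 25410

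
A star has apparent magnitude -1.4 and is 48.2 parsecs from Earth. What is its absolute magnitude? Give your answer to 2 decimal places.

M ≈ -4.82

5 log₁₀(d/10 pc) = 5 log₁₀(48.20) − 5 = 3.415
M = m − 5 log₁₀(d/10) = -1.4 − 3.415 = -4.815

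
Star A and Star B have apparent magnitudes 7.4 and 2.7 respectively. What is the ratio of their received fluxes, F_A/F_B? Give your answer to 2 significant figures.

Δm = 7.4 − (2.7) = 4.7
Flux ratio = 10^(−0.4 Δm) = 10^(−0.4 × 4.7) = 10^-1.880 = 0.01318

F_A/F_B ≈ 0.013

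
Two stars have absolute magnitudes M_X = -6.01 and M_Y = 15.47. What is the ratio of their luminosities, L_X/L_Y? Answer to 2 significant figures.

ΔM = M_X − M_Y = -21.48
L_X/L_Y = 10^(−0.4 ΔM) = 10^8.592 = 3.908×10^8

L_X/L_Y ≈ 3.9×10^8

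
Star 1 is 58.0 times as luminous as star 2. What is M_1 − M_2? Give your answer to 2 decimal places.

M_1 − M_2 ≈ -4.41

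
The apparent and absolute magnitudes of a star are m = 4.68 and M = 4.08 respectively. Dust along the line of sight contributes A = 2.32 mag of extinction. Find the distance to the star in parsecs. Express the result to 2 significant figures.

d ≈ 4.5 pc

m − M = 5 log₁₀(d/10 pc) + A  ⇒  4.68 − (4.08) − 2.32 = 5 log₁₀(d/10)
-1.720 = 5 log₁₀(d/10)
log₁₀ d = (m − M − A)/5 + 1 = 0.6560
d = 10^0.6560 = 4.529 pc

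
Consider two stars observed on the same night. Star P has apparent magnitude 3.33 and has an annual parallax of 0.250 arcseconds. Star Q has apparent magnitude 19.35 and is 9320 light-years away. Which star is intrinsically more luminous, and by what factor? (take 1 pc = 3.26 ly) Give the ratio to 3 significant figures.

Star P is more luminous, by a factor of 5.01.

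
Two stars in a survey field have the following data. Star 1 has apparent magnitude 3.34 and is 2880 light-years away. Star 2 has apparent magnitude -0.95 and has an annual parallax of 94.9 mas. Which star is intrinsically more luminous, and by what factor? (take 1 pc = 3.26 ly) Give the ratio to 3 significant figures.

Star 1: d = 2880 ly / 3.26 = 883.4 pc
Star 1: M = m − 5 log₁₀ d + 5 = 3.34 − 5·2.9462 + 5 = -6.391
Star 2: p = 94.9 mas = 0.0949″ → d = 1/p = 10.54 pc
Star 2: M = m − 5 log₁₀ d + 5 = -0.95 − 5·1.0227 + 5 = -1.064
ΔM = M_1 − M_2 = -6.391 − (-1.064) = -5.327; smaller M is more luminous → Star 1.
L ratio = 10^(0.4 |ΔM|) = 10^2.131 = 135.2

Star 1 is more luminous, by a factor of 135.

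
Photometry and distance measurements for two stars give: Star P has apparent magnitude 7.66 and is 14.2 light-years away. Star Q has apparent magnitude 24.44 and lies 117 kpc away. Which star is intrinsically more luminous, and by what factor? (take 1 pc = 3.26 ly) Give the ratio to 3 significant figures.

Star Q is more luminous, by a factor of 140.

Star P: d = 14.2 ly / 3.26 = 4.356 pc
Star P: M = m − 5 log₁₀ d + 5 = 7.66 − 5·0.6391 + 5 = 9.465
Star Q: d = 117 kpc = 117000 pc
Star Q: M = m − 5 log₁₀ d + 5 = 24.44 − 5·5.0682 + 5 = 4.099
ΔM = M_P − M_Q = 9.465 − (4.099) = 5.366; smaller M is more luminous → Star Q.
L ratio = 10^(0.4 |ΔM|) = 10^2.146 = 140.0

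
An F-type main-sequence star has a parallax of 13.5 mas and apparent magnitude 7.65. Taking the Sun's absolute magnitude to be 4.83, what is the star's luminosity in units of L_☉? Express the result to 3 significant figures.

L/L_☉ ≈ 4.09

d = 1/p = 1000/13.5 mas = 74.07 pc
M = m − 5 log₁₀ d + 5 = 7.65 − 5·1.8697 + 5 = 3.302
M − M_☉ = 3.302 − 4.83 = -1.528
L/L_☉ = 10^(−0.4 × -1.528) = 4.086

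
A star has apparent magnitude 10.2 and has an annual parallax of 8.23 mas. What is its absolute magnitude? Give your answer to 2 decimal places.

M ≈ 4.78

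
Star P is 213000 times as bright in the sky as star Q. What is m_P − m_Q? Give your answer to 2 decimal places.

m_P − m_Q ≈ -13.32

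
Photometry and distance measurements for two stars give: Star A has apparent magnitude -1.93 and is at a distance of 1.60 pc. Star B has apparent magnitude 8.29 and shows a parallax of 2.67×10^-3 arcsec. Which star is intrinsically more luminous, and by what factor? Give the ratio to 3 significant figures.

Star B is more luminous, by a factor of 4.47.

Star A: M = m − 5 log₁₀ d + 5 = -1.93 − 5·0.2041 + 5 = 2.049
Star B: d = 1/p = 1/2.67×10^-3″ = 374.5 pc
Star B: M = m − 5 log₁₀ d + 5 = 8.29 − 5·2.5735 + 5 = 0.423
ΔM = M_A − M_B = 2.049 − (0.423) = 1.627; smaller M is more luminous → Star B.
L ratio = 10^(0.4 |ΔM|) = 10^0.651 = 4.474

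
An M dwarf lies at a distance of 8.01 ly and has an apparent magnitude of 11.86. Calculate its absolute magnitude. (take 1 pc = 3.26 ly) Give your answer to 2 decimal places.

d = 8.01 ly / 3.26 = 2.457 pc
5 log₁₀(d/10 pc) = 5 log₁₀(2.457) − 5 = -3.048
M = m − 5 log₁₀(d/10) = 11.86 + 3.048 = 14.908

M ≈ 14.91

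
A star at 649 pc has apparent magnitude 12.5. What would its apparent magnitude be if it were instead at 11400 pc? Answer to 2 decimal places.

Flux ∝ 1/d², so Δm = 5 log₁₀(d₂/d₁) = 5 log₁₀(11400/649) = 6.223
m₂ = m₁ + Δm = 12.5 + (6.223) = 18.723

m ≈ 18.72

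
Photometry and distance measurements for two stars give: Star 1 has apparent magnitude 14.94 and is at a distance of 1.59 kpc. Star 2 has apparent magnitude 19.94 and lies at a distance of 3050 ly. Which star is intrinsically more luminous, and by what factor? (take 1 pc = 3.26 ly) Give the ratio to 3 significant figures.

Star 1 is more luminous, by a factor of 289.

Star 1: d = 1.59 kpc = 1590 pc
Star 1: M = m − 5 log₁₀ d + 5 = 14.94 − 5·3.2014 + 5 = 3.933
Star 2: d = 3050 ly / 3.26 = 935.6 pc
Star 2: M = m − 5 log₁₀ d + 5 = 19.94 − 5·2.9711 + 5 = 10.085
ΔM = M_1 − M_2 = 3.933 − (10.085) = -6.152; smaller M is more luminous → Star 1.
L ratio = 10^(0.4 |ΔM|) = 10^2.461 = 288.8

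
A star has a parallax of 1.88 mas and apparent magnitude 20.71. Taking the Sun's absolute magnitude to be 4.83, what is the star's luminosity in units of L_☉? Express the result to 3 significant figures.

L/L_☉ ≈ 1.26×10^-3

d = 1/p = 1000/1.88 mas = 531.9 pc
M = m − 5 log₁₀ d + 5 = 20.71 − 5·2.7258 + 5 = 12.081
M − M_☉ = 12.081 − 4.83 = 7.251
L/L_☉ = 10^(−0.4 × 7.251) = 1.258×10^-3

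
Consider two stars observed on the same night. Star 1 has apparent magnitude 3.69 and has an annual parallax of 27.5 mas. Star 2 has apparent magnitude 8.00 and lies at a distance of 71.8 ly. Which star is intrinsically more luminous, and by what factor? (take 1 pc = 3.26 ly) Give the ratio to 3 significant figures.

Star 1 is more luminous, by a factor of 144.

Star 1: p = 27.5 mas = 0.0275″ → d = 1/p = 36.36 pc
Star 1: M = m − 5 log₁₀ d + 5 = 3.69 − 5·1.5607 + 5 = 0.887
Star 2: d = 71.8 ly / 3.26 = 22.02 pc
Star 2: M = m − 5 log₁₀ d + 5 = 8.00 − 5·1.3429 + 5 = 6.285
ΔM = M_1 − M_2 = 0.887 − (6.285) = -5.399; smaller M is more luminous → Star 1.
L ratio = 10^(0.4 |ΔM|) = 10^2.160 = 144.4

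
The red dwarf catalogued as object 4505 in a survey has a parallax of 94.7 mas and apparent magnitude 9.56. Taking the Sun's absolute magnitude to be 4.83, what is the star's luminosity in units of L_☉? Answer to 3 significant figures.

d = 1/p = 1000/94.7 mas = 10.56 pc
M = m − 5 log₁₀ d + 5 = 9.56 − 5·1.0237 + 5 = 9.442
M − M_☉ = 9.442 − 4.83 = 4.612
L/L_☉ = 10^(−0.4 × 4.612) = 0.01430

L/L_☉ ≈ 0.0143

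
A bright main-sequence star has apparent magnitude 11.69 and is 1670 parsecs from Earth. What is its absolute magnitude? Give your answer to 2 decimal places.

M ≈ 0.58

5 log₁₀(d/10 pc) = 5 log₁₀(1670) − 5 = 11.114
M = m − 5 log₁₀(d/10) = 11.69 − 11.114 = 0.576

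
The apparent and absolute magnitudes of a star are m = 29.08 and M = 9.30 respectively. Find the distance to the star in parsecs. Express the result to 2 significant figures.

d ≈ 90000 pc

Distance modulus: m − M = 29.08 − (9.30) = 19.780
m − M = 5 log₁₀ d − 5
log₁₀ d = (m − M)/5 + 1 = 4.9560
d = 10^4.9560 = 90360 pc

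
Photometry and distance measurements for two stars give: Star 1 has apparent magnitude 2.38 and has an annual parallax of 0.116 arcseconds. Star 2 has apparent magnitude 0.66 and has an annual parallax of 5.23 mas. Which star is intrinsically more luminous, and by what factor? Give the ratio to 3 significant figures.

Star 2 is more luminous, by a factor of 2400.

Star 1: d = 1/p = 1/0.116″ = 8.621 pc
Star 1: M = m − 5 log₁₀ d + 5 = 2.38 − 5·0.9355 + 5 = 2.702
Star 2: p = 5.23 mas = 5.23×10^-3″ → d = 1/p = 191.2 pc
Star 2: M = m − 5 log₁₀ d + 5 = 0.66 − 5·2.2815 + 5 = -5.747
ΔM = M_1 − M_2 = 2.702 − (-5.747) = 8.450; smaller M is more luminous → Star 2.
L ratio = 10^(0.4 |ΔM|) = 10^3.380 = 2398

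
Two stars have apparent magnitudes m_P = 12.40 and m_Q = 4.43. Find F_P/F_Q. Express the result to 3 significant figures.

F_P/F_Q ≈ 6.49×10^-4

Magnitude difference = 7.97
Flux ratio = 10^(−0.4 Δm) = 10^(−0.4 × 7.97) = 10^-3.188 = 6.486×10^-4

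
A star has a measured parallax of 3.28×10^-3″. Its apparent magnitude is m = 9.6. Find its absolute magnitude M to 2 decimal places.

M ≈ 2.18

d = 1/p = 1/3.28×10^-3″ = 304.9 pc
5 log₁₀(d/10 pc) = 5 log₁₀(304.9) − 5 = 7.421
M = m − 5 log₁₀(d/10) = 9.6 − 7.421 = 2.179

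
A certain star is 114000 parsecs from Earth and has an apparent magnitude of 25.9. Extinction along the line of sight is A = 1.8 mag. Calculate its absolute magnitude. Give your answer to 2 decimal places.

5 log₁₀(d/10 pc) = 5 log₁₀(114000) − 5 = 20.285
M = m − 5 log₁₀(d/10) − A = 25.9 − 20.285 − 1.8 = 3.815

M ≈ 3.82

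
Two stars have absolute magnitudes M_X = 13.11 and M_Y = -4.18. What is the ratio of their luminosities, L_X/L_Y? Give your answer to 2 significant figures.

L_X/L_Y ≈ 1.2×10^-7

ΔM = M_X − M_Y = 17.29
L_X/L_Y = 10^(−0.4 ΔM) = 10^-6.916 = 1.213×10^-7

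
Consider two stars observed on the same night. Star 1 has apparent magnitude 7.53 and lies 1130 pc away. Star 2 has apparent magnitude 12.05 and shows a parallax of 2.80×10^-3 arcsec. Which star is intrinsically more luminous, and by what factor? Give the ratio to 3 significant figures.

Star 1 is more luminous, by a factor of 643.

Star 1: M = m − 5 log₁₀ d + 5 = 7.53 − 5·3.0531 + 5 = -2.735
Star 2: d = 1/p = 1/2.80×10^-3″ = 357.1 pc
Star 2: M = m − 5 log₁₀ d + 5 = 12.05 − 5·2.5528 + 5 = 4.286
ΔM = M_1 − M_2 = -2.735 − (4.286) = -7.021; smaller M is more luminous → Star 1.
L ratio = 10^(0.4 |ΔM|) = 10^2.808 = 643.4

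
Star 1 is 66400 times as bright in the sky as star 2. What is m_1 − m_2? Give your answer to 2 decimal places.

m_1 − m_2 ≈ -12.06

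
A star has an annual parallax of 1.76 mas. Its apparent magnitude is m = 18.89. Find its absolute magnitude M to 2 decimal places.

p = 1.76 mas = 1.76×10^-3″ → d = 1/p = 568.2 pc
5 log₁₀(d/10 pc) = 5 log₁₀(568.2) − 5 = 8.772
M = m − 5 log₁₀(d/10) = 18.89 − 8.772 = 10.118

M ≈ 10.12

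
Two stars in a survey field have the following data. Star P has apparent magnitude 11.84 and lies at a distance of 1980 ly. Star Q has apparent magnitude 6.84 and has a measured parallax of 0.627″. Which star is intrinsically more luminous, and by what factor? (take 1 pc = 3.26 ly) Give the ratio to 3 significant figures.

Star P is more luminous, by a factor of 1450.

Star P: d = 1980 ly / 3.26 = 607.4 pc
Star P: M = m − 5 log₁₀ d + 5 = 11.84 − 5·2.7834 + 5 = 2.923
Star Q: d = 1/p = 1/0.627″ = 1.595 pc
Star Q: M = m − 5 log₁₀ d + 5 = 6.84 − 5·0.2027 + 5 = 10.826
ΔM = M_P − M_Q = 2.923 − (10.826) = -7.904; smaller M is more luminous → Star P.
L ratio = 10^(0.4 |ΔM|) = 10^3.161 = 1450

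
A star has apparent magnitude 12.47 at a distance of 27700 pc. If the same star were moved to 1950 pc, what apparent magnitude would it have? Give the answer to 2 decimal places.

m ≈ 6.71

Flux ∝ 1/d², so Δm = 5 log₁₀(d₂/d₁) = 5 log₁₀(1950/27700) = -5.762
m₂ = m₁ + Δm = 12.47 + (-5.762) = 6.708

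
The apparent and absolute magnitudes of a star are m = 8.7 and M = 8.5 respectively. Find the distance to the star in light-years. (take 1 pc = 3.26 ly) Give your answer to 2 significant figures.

d ≈ 36 ly

Distance modulus: m − M = 8.7 − (8.5) = 0.200
m − M = 5 log₁₀ d − 5
log₁₀ d = (m − M)/5 + 1 = 1.0400
d = 10^1.0400 = 10.96 pc
= 35.75 ly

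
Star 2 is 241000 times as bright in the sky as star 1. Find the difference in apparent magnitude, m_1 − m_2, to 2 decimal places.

m_1 − m_2 ≈ 13.46

Pogson: Δm = −2.5 log₁₀(ratio) = −2.5 log₁₀(241000) = −2.5 × 5.3820 = -13.455
Star 2 is brighter so has the smaller magnitude: m_1 − m_2 is positive.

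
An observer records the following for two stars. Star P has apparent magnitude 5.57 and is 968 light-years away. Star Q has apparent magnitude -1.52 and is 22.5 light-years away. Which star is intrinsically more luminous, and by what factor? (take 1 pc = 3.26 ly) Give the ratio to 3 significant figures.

Star P is more luminous, by a factor of 2.70.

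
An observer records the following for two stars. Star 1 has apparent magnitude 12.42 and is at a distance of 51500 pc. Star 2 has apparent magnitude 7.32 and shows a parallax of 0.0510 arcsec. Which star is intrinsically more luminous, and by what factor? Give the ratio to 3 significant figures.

Star 1 is more luminous, by a factor of 62900.

Star 1: M = m − 5 log₁₀ d + 5 = 12.42 − 5·4.7118 + 5 = -6.139
Star 2: d = 1/p = 1/0.0510″ = 19.61 pc
Star 2: M = m − 5 log₁₀ d + 5 = 7.32 − 5·1.2924 + 5 = 5.858
ΔM = M_1 − M_2 = -6.139 − (5.858) = -11.997; smaller M is more luminous → Star 1.
L ratio = 10^(0.4 |ΔM|) = 10^4.799 = 62920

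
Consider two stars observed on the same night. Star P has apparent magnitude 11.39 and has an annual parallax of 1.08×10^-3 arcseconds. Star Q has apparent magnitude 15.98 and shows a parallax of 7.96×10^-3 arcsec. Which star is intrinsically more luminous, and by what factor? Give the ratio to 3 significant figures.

Star P is more luminous, by a factor of 3720.

Star P: d = 1/p = 1/1.08×10^-3″ = 925.9 pc
Star P: M = m − 5 log₁₀ d + 5 = 11.39 − 5·2.9666 + 5 = 1.557
Star Q: d = 1/p = 1/7.96×10^-3″ = 125.6 pc
Star Q: M = m − 5 log₁₀ d + 5 = 15.98 − 5·2.0991 + 5 = 10.485
ΔM = M_P − M_Q = 1.557 − (10.485) = -8.927; smaller M is more luminous → Star P.
L ratio = 10^(0.4 |ΔM|) = 10^3.571 = 3724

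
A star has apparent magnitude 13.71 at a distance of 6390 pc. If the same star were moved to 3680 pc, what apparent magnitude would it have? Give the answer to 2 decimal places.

m ≈ 12.51

Flux ∝ 1/d², so Δm = 5 log₁₀(d₂/d₁) = 5 log₁₀(3680/6390) = -1.198
m₂ = m₁ + Δm = 13.71 + (-1.198) = 12.512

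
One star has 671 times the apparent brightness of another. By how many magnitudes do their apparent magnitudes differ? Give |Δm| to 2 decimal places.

Pogson: Δm = −2.5 log₁₀(ratio) = −2.5 log₁₀(671) = −2.5 × 2.8267 = -7.067

|Δm| ≈ 7.07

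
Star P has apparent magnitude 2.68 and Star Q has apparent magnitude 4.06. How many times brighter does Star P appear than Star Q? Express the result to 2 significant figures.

3.6

Δm = 2.68 − (4.06) = -1.38
Flux ratio = 10^(−0.4 Δm) = 10^(−0.4 × -1.38) = 10^0.552 = 3.565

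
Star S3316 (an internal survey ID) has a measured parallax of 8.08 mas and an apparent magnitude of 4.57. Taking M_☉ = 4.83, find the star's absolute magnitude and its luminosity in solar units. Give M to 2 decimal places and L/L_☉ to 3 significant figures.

M ≈ -0.89; L/L_☉ ≈ 195

d = 1/p = 1000/8.08 mas = 123.8 pc
M = m − 5 log₁₀ d + 5 = 4.57 − 5·2.0926 + 5 = -0.893
M − M_☉ = -0.893 − 4.83 = -5.723
L/L_☉ = 10^(−0.4 × -5.723) = 194.6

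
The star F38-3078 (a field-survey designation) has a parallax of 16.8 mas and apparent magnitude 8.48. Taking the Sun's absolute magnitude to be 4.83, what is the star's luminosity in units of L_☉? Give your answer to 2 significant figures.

d = 1/p = 1000/16.8 mas = 59.52 pc
M = m − 5 log₁₀ d + 5 = 8.48 − 5·1.7747 + 5 = 4.607
M − M_☉ = 4.607 − 4.83 = -0.223
L/L_☉ = 10^(−0.4 × -0.223) = 1.229

L/L_☉ ≈ 1.2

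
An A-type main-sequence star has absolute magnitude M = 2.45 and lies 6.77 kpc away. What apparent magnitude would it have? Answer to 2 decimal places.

m ≈ 16.60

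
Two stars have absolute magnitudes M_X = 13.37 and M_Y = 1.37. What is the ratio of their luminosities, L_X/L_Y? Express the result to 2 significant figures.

L_X/L_Y ≈ 1.6×10^-5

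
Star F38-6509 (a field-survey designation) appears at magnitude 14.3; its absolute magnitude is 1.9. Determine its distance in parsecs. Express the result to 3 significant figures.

Distance modulus: m − M = 14.3 − (1.9) = 12.400
m − M = 5 log₁₀ d − 5
log₁₀ d = (m − M)/5 + 1 = 3.4800
d = 10^3.4800 = 3020 pc

d ≈ 3020 pc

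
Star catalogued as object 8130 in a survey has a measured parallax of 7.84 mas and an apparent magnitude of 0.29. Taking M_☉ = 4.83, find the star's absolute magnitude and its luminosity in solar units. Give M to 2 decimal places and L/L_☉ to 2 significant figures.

M ≈ -5.24; L/L_☉ ≈ 11000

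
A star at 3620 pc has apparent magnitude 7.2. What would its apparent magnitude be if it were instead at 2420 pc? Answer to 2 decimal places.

Flux ∝ 1/d², so Δm = 5 log₁₀(d₂/d₁) = 5 log₁₀(2420/3620) = -0.874
m₂ = m₁ + Δm = 7.2 + (-0.874) = 6.326

m ≈ 6.33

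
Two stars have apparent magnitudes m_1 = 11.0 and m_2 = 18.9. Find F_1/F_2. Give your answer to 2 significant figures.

F_1/F_2 ≈ 1400

Δm = 11.0 − (18.9) = -7.9
Flux ratio = 10^(−0.4 Δm) = 10^(−0.4 × -7.9) = 10^3.160 = 1445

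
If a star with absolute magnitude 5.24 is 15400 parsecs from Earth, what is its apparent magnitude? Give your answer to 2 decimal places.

m = M + 5 log₁₀ d − 5 = 5.24 + 5·4.1875 − 5 = 21.178

m ≈ 21.18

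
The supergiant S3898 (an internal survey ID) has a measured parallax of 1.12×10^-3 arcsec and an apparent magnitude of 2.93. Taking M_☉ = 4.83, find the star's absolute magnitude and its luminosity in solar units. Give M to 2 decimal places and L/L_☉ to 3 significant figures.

d = 1/p = 1/1.12×10^-3″ = 892.9 pc
M = m − 5 log₁₀ d + 5 = 2.93 − 5·2.9508 + 5 = -6.824
M − M_☉ = -6.824 − 4.83 = -11.654
L/L_☉ = 10^(−0.4 × -11.654) = 45870

M ≈ -6.82; L/L_☉ ≈ 45900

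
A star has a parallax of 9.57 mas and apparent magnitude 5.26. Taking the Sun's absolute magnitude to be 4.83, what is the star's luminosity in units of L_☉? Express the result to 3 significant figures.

d = 1/p = 1000/9.57 mas = 104.5 pc
M = m − 5 log₁₀ d + 5 = 5.26 − 5·2.0191 + 5 = 0.165
M − M_☉ = 0.165 − 4.83 = -4.665
L/L_☉ = 10^(−0.4 × -4.665) = 73.48

L/L_☉ ≈ 73.5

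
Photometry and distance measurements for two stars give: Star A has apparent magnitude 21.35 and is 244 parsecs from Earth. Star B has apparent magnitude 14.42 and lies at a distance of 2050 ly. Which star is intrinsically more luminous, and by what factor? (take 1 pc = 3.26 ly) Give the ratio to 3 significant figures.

Star B is more luminous, by a factor of 3930.

Star A: M = m − 5 log₁₀ d + 5 = 21.35 − 5·2.3874 + 5 = 14.413
Star B: d = 2050 ly / 3.26 = 628.8 pc
Star B: M = m − 5 log₁₀ d + 5 = 14.42 − 5·2.7985 + 5 = 5.427
ΔM = M_A − M_B = 14.413 − (5.427) = 8.986; smaller M is more luminous → Star B.
L ratio = 10^(0.4 |ΔM|) = 10^3.594 = 3929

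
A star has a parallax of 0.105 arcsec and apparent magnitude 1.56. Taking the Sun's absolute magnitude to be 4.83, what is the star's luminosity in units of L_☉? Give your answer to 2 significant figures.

L/L_☉ ≈ 18

d = 1/p = 1/0.105″ = 9.524 pc
M = m − 5 log₁₀ d + 5 = 1.56 − 5·0.9788 + 5 = 1.666
M − M_☉ = 1.666 − 4.83 = -3.164
L/L_☉ = 10^(−0.4 × -3.164) = 18.43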